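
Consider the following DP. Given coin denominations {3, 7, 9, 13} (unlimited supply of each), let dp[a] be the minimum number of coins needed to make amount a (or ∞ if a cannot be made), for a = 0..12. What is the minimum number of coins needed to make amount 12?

 a  0  1  2  3  4  5  6  7  8  9 10 11 12
dp  0  -  -  1  -  -  2  1  -  1  2  -  2
(- denotes ∞ / unreachable)

2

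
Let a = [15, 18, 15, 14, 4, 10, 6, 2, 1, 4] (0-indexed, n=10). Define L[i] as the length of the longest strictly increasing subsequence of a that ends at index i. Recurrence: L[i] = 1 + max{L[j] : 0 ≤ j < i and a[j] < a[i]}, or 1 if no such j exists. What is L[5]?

2

   i    0    1    2    3    4    5    6    7    8    9
a[i]   15   18   15   14    4   10    6    2    1    4
L[i]    1    2    1    1    1    2    2    1    1    2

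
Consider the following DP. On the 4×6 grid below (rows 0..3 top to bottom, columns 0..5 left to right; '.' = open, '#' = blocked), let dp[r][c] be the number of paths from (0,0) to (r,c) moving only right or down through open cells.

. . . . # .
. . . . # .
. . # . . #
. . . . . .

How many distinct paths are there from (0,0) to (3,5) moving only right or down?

r\c   0   1   2   3   4   5
  0   1   1   1   1   0   0
  1   1   2   3   4   0   0
  2   1   3   0   4   4   0
  3   1   4   4   8  12  12

12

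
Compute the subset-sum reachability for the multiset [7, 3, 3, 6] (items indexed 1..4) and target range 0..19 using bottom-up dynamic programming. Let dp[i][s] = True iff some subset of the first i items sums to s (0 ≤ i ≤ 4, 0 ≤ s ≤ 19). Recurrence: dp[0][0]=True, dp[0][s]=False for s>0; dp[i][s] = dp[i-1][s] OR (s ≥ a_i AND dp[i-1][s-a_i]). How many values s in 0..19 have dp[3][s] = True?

i\s   0   1   2   3   4   5   6   7   8   9  10  11  12  13  14  15  16  17  18  19
  0   T   F   F   F   F   F   F   F   F   F   F   F   F   F   F   F   F   F   F   F
  1   T   F   F   F   F   F   F   T   F   F   F   F   F   F   F   F   F   F   F   F
  2   T   F   F   T   F   F   F   T   F   F   T   F   F   F   F   F   F   F   F   F
  3   T   F   F   T   F   F   T   T   F   F   T   F   F   T   F   F   F   F   F   F
  4   T   F   F   T   F   F   T   T   F   T   T   F   T   T   F   F   T   F   F   T

6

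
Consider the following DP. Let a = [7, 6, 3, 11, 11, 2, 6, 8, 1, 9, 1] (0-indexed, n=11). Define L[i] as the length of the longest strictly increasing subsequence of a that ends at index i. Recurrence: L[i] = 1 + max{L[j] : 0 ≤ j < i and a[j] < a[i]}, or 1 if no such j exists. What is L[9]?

4

   i    0    1    2    3    4    5    6    7    8    9   10
a[i]    7    6    3   11   11    2    6    8    1    9    1
L[i]    1    1    1    2    2    1    2    3    1    4    1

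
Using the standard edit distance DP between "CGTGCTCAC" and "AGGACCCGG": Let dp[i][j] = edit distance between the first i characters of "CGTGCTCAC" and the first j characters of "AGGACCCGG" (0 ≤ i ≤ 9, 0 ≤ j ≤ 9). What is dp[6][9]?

7

   ''  A  G  G  A  C  C  C  G  G
''  0  1  2  3  4  5  6  7  8  9
 C  1  1  2  3  4  4  5  6  7  8
 G  2  2  1  2  3  4  5  6  6  7
 T  3  3  2  2  3  4  5  6  7  7
 G  4  4  3  2  3  4  5  6  6  7
 C  5  5  4  3  3  3  4  5  6  7
 T  6  6  5  4  4  4  4  5  6  7
 C  7  7  6  5  5  4  4  4  5  6
 A  8  7  7  6  5  5  5  5  5  6
 C  9  8  8  7  6  5  5  5  6  6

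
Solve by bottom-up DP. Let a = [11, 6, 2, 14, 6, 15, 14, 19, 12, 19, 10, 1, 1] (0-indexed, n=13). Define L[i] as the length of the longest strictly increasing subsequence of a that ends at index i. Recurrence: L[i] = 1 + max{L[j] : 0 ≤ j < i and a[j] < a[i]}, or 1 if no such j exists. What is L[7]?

4

   i    0    1    2    3    4    5    6    7    8    9   10   11   12
a[i]   11    6    2   14    6   15   14   19   12   19   10    1    1
L[i]    1    1    1    2    2    3    3    4    3    4    3    1    1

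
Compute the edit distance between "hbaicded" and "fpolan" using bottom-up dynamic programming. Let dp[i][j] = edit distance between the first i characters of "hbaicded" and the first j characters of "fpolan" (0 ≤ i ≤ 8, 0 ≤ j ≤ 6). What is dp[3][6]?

5

   ''  f  p  o  l  a  n
''  0  1  2  3  4  5  6
 h  1  1  2  3  4  5  6
 b  2  2  2  3  4  5  6
 a  3  3  3  3  4  4  5
 i  4  4  4  4  4  5  5
 c  5  5  5  5  5  5  6
 d  6  6  6  6  6  6  6
 e  7  7  7  7  7  7  7
 d  8  8  8  8  8  8  8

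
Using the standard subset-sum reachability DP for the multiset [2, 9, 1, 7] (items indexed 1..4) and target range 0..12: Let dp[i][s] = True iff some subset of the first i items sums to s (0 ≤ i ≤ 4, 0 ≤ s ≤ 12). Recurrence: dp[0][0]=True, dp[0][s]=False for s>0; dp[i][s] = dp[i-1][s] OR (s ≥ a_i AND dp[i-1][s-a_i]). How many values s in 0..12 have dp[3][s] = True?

i\s   0   1   2   3   4   5   6   7   8   9  10  11  12
  0   T   F   F   F   F   F   F   F   F   F   F   F   F
  1   T   F   T   F   F   F   F   F   F   F   F   F   F
  2   T   F   T   F   F   F   F   F   F   T   F   T   F
  3   T   T   T   T   F   F   F   F   F   T   T   T   T
  4   T   T   T   T   F   F   F   T   T   T   T   T   T

8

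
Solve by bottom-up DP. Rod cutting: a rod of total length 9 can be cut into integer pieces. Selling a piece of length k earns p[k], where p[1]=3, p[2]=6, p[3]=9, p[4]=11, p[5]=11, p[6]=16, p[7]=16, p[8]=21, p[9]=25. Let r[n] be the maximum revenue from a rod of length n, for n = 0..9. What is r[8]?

24

   n    0    1    2    3    4    5    6    7    8    9
r[n]    0    3    6    9   12   15   18   21   24   27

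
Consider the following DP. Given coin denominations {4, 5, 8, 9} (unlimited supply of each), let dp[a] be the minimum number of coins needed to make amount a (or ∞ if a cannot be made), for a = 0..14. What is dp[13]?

 a  0  1  2  3  4  5  6  7  8  9 10 11 12 13 14
dp  0  -  -  -  1  1  -  -  1  1  2  -  2  2  2
(- denotes ∞ / unreachable)

2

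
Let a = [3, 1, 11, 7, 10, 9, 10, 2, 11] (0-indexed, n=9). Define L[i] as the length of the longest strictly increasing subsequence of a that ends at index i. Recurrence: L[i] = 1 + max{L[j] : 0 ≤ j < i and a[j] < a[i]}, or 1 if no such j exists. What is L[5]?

   i    0    1    2    3    4    5    6    7    8
a[i]    3    1   11    7   10    9   10    2   11
L[i]    1    1    2    2    3    3    4    2    5

3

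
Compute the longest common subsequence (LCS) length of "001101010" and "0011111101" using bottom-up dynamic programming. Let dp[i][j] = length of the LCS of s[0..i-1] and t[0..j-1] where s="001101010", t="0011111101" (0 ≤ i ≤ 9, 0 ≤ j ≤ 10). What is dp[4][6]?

4

   ''  0  0  1  1  1  1  1  1  0  1
''  0  0  0  0  0  0  0  0  0  0  0
 0  0  1  1  1  1  1  1  1  1  1  1
 0  0  1  2  2  2  2  2  2  2  2  2
 1  0  1  2  3  3  3  3  3  3  3  3
 1  0  1  2  3  4  4  4  4  4  4  4
 0  0  1  2  3  4  4  4  4  4  5  5
 1  0  1  2  3  4  5  5  5  5  5  6
 0  0  1  2  3  4  5  5  5  5  6  6
 1  0  1  2  3  4  5  6  6  6  6  7
 0  0  1  2  3  4  5  6  6  6  7  7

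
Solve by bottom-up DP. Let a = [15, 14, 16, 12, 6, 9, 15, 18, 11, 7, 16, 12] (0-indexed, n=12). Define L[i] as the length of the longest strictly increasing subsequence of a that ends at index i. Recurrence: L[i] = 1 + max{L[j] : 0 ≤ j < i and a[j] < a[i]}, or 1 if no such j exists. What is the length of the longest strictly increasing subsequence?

4

   i    0    1    2    3    4    5    6    7    8    9   10   11
a[i]   15   14   16   12    6    9   15   18   11    7   16   12
L[i]    1    1    2    1    1    2    3    4    3    2    4    4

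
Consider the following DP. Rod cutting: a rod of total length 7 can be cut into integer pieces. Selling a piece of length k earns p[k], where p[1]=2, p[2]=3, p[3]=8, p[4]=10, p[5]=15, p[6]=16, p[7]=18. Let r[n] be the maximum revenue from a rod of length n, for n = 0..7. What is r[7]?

19

   n    0    1    2    3    4    5    6    7
r[n]    0    2    4    8   10   15   17   19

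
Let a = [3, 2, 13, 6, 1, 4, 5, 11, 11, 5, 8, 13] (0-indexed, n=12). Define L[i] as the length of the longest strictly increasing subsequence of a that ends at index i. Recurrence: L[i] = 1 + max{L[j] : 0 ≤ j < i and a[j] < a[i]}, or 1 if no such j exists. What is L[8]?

   i    0    1    2    3    4    5    6    7    8    9   10   11
a[i]    3    2   13    6    1    4    5   11   11    5    8   13
L[i]    1    1    2    2    1    2    3    4    4    3    4    5

4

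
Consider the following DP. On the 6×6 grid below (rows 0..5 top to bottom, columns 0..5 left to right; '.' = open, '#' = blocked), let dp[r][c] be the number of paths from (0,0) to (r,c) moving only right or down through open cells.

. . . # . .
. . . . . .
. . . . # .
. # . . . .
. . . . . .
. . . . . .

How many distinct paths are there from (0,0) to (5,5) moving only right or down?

r\c   0   1   2   3   4   5
  0   1   1   1   0   0   0
  1   1   2   3   3   3   3
  2   1   3   6   9   0   3
  3   1   0   6  15  15  18
  4   1   1   7  22  37  55
  5   1   2   9  31  68 123

123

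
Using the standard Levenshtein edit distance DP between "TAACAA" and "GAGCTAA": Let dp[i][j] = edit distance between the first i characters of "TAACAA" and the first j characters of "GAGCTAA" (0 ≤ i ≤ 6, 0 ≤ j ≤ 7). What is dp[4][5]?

   ''  G  A  G  C  T  A  A
''  0  1  2  3  4  5  6  7
 T  1  1  2  3  4  4  5  6
 A  2  2  1  2  3  4  4  5
 A  3  3  2  2  3  4  4  4
 C  4  4  3  3  2  3  4  5
 A  5  5  4  4  3  3  3  4
 A  6  6  5  5  4  4  3  3

3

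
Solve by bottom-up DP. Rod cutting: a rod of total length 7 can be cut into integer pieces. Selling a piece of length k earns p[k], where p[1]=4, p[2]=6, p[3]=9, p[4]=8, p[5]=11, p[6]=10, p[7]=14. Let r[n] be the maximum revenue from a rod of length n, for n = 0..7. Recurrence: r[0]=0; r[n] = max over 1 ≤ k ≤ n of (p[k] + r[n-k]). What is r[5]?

   n    0    1    2    3    4    5    6    7
r[n]    0    4    8   12   16   20   24   28

20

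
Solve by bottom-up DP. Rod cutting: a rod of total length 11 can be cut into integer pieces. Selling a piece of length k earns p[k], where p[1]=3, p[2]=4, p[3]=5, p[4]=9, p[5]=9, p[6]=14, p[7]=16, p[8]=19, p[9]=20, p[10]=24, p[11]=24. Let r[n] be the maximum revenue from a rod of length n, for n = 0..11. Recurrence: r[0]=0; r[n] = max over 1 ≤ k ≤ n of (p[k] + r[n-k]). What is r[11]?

33

   n    0    1    2    3    4    5    6    7    8    9   10   11
r[n]    0    3    6    9   12   15   18   21   24   27   30   33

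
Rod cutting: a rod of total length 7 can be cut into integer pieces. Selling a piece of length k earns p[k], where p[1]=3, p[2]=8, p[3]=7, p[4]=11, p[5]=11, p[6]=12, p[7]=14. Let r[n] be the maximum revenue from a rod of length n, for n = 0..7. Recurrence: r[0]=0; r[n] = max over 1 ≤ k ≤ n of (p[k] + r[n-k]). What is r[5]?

   n    0    1    2    3    4    5    6    7
r[n]    0    3    8   11   16   19   24   27

19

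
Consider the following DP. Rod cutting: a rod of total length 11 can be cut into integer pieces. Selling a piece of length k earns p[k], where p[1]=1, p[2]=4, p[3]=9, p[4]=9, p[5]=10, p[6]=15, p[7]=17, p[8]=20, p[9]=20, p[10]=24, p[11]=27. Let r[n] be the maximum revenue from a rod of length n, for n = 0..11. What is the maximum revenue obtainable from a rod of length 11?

31

   n    0    1    2    3    4    5    6    7    8    9   10   11
r[n]    0    1    4    9   10   13   18   19   22   27   28   31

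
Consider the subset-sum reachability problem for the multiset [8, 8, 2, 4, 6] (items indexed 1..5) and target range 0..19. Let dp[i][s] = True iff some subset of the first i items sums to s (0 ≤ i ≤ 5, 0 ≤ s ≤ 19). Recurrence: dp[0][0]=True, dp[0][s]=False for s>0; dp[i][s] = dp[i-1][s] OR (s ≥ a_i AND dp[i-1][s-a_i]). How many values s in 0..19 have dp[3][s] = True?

6

i\s   0   1   2   3   4   5   6   7   8   9  10  11  12  13  14  15  16  17  18  19
  0   T   F   F   F   F   F   F   F   F   F   F   F   F   F   F   F   F   F   F   F
  1   T   F   F   F   F   F   F   F   T   F   F   F   F   F   F   F   F   F   F   F
  2   T   F   F   F   F   F   F   F   T   F   F   F   F   F   F   F   T   F   F   F
  3   T   F   T   F   F   F   F   F   T   F   T   F   F   F   F   F   T   F   T   F
  4   T   F   T   F   T   F   T   F   T   F   T   F   T   F   T   F   T   F   T   F
  5   T   F   T   F   T   F   T   F   T   F   T   F   T   F   T   F   T   F   T   F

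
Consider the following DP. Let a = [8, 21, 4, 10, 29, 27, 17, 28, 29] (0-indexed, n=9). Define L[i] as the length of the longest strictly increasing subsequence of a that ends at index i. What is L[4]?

   i    0    1    2    3    4    5    6    7    8
a[i]    8   21    4   10   29   27   17   28   29
L[i]    1    2    1    2    3    3    3    4    5

3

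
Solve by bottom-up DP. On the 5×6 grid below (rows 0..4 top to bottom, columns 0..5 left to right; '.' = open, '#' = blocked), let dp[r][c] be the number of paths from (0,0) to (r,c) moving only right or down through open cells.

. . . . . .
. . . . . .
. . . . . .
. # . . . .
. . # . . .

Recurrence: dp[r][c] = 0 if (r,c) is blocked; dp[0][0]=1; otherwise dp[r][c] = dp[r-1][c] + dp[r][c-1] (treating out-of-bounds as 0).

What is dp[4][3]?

r\c   0   1   2   3   4   5
  0   1   1   1   1   1   1
  1   1   2   3   4   5   6
  2   1   3   6  10  15  21
  3   1   0   6  16  31  52
  4   1   1   0  16  47  99

16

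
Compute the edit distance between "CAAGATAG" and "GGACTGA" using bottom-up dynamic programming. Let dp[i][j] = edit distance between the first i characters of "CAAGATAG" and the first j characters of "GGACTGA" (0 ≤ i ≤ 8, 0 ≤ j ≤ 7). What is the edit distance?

   ''  G  G  A  C  T  G  A
''  0  1  2  3  4  5  6  7
 C  1  1  2  3  3  4  5  6
 A  2  2  2  2  3  4  5  5
 A  3  3  3  2  3  4  5  5
 G  4  3  3  3  3  4  4  5
 A  5  4  4  3  4  4  5  4
 T  6  5  5  4  4  4  5  5
 A  7  6  6  5  5  5  5  5
 G  8  7  6  6  6  6  5  6

6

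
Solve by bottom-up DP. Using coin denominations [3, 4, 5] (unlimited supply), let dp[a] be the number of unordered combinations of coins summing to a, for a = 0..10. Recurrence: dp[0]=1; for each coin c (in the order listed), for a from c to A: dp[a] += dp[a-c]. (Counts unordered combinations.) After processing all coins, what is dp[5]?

after  coin     0     1     2     3     4     5     6     7     8     9    10
          3     1     0     0     1     0     0     1     0     0     1     0
          4     1     0     0     1     1     0     1     1     1     1     1
          5     1     0     0     1     1     1     1     1     2     2     2

1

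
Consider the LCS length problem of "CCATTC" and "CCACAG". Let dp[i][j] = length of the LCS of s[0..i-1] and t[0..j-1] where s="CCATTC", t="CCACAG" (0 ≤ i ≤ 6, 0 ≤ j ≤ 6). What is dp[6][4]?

   ''  C  C  A  C  A  G
''  0  0  0  0  0  0  0
 C  0  1  1  1  1  1  1
 C  0  1  2  2  2  2  2
 A  0  1  2  3  3  3  3
 T  0  1  2  3  3  3  3
 T  0  1  2  3  3  3  3
 C  0  1  2  3  4  4  4

4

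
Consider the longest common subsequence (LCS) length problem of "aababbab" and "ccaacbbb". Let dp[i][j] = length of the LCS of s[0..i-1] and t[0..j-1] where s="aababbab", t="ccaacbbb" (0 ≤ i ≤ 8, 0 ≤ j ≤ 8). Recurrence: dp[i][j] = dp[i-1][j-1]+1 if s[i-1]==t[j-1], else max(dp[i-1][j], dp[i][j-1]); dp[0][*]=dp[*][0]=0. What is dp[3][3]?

   ''  c  c  a  a  c  b  b  b
''  0  0  0  0  0  0  0  0  0
 a  0  0  0  1  1  1  1  1  1
 a  0  0  0  1  2  2  2  2  2
 b  0  0  0  1  2  2  3  3  3
 a  0  0  0  1  2  2  3  3  3
 b  0  0  0  1  2  2  3  4  4
 b  0  0  0  1  2  2  3  4  5
 a  0  0  0  1  2  2  3  4  5
 b  0  0  0  1  2  2  3  4  5

1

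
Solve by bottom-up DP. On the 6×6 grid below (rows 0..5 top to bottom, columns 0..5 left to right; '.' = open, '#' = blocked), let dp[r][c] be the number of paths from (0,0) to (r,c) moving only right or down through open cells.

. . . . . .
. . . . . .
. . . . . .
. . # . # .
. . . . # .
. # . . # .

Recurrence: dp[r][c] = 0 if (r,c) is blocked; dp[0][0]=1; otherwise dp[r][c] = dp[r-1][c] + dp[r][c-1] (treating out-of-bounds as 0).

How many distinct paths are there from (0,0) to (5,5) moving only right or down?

r\c   0   1   2   3   4   5
  0   1   1   1   1   1   1
  1   1   2   3   4   5   6
  2   1   3   6  10  15  21
  3   1   4   0  10   0  21
  4   1   5   5  15   0  21
  5   1   0   5  20   0  21

21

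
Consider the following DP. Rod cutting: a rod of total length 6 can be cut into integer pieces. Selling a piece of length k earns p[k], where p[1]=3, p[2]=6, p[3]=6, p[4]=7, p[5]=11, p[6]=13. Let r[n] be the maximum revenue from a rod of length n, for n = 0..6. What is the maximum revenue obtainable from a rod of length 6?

18

   n    0    1    2    3    4    5    6
r[n]    0    3    6    9   12   15   18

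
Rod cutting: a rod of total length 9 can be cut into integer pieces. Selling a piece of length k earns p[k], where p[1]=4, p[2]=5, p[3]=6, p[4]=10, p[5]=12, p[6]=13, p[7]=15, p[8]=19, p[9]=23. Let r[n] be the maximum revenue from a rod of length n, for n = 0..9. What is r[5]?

20

   n    0    1    2    3    4    5    6    7    8    9
r[n]    0    4    8   12   16   20   24   28   32   36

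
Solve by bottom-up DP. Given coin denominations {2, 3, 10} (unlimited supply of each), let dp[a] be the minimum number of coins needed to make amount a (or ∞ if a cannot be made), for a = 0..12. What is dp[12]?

2

 a  0  1  2  3  4  5  6  7  8  9 10 11 12
dp  0  -  1  1  2  2  2  3  3  3  1  4  2
(- denotes ∞ / unreachable)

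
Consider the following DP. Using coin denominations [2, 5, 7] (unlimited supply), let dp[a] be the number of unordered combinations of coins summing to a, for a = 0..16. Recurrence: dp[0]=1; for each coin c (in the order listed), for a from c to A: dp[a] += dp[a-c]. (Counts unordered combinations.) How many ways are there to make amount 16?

4

after  coin     0     1     2     3     4     5     6     7     8     9    10    11    12    13    14    15    16
          2     1     0     1     0     1     0     1     0     1     0     1     0     1     0     1     0     1
          5     1     0     1     0     1     1     1     1     1     1     2     1     2     1     2     2     2
          7     1     0     1     0     1     1     1     2     1     2     2     2     3     2     4     3     4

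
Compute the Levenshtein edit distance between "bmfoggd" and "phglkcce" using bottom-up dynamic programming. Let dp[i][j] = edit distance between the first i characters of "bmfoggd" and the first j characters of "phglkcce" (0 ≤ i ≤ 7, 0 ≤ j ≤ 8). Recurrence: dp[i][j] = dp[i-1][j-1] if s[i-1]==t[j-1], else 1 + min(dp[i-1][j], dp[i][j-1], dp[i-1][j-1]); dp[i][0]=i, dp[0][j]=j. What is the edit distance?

8

   ''  p  h  g  l  k  c  c  e
''  0  1  2  3  4  5  6  7  8
 b  1  1  2  3  4  5  6  7  8
 m  2  2  2  3  4  5  6  7  8
 f  3  3  3  3  4  5  6  7  8
 o  4  4  4  4  4  5  6  7  8
 g  5  5  5  4  5  5  6  7  8
 g  6  6  6  5  5  6  6  7  8
 d  7  7  7  6  6  6  7  7  8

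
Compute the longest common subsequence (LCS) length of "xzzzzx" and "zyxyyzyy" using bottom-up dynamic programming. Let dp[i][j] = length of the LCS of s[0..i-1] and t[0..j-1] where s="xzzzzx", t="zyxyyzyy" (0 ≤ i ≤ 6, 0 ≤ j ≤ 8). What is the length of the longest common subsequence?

   ''  z  y  x  y  y  z  y  y
''  0  0  0  0  0  0  0  0  0
 x  0  0  0  1  1  1  1  1  1
 z  0  1  1  1  1  1  2  2  2
 z  0  1  1  1  1  1  2  2  2
 z  0  1  1  1  1  1  2  2  2
 z  0  1  1  1  1  1  2  2  2
 x  0  1  1  2  2  2  2  2  2

2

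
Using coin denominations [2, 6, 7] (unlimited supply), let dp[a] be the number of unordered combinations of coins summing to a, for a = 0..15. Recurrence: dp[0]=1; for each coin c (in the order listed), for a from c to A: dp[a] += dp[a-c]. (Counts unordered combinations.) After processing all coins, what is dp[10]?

after  coin     0     1     2     3     4     5     6     7     8     9    10    11    12    13    14    15
          2     1     0     1     0     1     0     1     0     1     0     1     0     1     0     1     0
          6     1     0     1     0     1     0     2     0     2     0     2     0     3     0     3     0
          7     1     0     1     0     1     0     2     1     2     1     2     1     3     2     4     2

2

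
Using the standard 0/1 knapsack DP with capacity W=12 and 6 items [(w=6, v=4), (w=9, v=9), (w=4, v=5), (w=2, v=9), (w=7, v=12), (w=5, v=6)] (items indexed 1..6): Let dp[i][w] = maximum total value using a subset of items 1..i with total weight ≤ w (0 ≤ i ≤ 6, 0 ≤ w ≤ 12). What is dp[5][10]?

i\w   0   1   2   3   4   5   6   7   8   9  10  11  12
  0   0   0   0   0   0   0   0   0   0   0   0   0   0
  1   0   0   0   0   0   0   4   4   4   4   4   4   4
  2   0   0   0   0   0   0   4   4   4   9   9   9   9
  3   0   0   0   0   5   5   5   5   5   9   9   9   9
  4   0   0   9   9   9   9  14  14  14  14  14  18  18
  5   0   0   9   9   9   9  14  14  14  21  21  21  21
  6   0   0   9   9   9   9  14  15  15  21  21  21  21

21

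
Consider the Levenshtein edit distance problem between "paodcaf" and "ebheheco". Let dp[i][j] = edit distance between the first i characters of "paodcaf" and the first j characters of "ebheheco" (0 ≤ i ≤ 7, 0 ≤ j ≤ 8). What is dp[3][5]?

   ''  e  b  h  e  h  e  c  o
''  0  1  2  3  4  5  6  7  8
 p  1  1  2  3  4  5  6  7  8
 a  2  2  2  3  4  5  6  7  8
 o  3  3  3  3  4  5  6  7  7
 d  4  4  4  4  4  5  6  7  8
 c  5  5  5  5  5  5  6  6  7
 a  6  6  6  6  6  6  6  7  7
 f  7  7  7  7  7  7  7  7  8

5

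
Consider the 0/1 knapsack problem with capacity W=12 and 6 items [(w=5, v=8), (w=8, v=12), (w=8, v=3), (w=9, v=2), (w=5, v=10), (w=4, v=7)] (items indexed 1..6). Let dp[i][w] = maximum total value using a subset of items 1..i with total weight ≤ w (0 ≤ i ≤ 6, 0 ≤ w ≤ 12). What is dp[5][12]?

18

i\w   0   1   2   3   4   5   6   7   8   9  10  11  12
  0   0   0   0   0   0   0   0   0   0   0   0   0   0
  1   0   0   0   0   0   8   8   8   8   8   8   8   8
  2   0   0   0   0   0   8   8   8  12  12  12  12  12
  3   0   0   0   0   0   8   8   8  12  12  12  12  12
  4   0   0   0   0   0   8   8   8  12  12  12  12  12
  5   0   0   0   0   0  10  10  10  12  12  18  18  18
  6   0   0   0   0   7  10  10  10  12  17  18  18  19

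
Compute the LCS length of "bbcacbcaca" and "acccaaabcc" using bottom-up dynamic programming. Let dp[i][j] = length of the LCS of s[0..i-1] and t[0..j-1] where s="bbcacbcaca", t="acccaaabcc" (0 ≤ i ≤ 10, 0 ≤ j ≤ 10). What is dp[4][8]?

   ''  a  c  c  c  a  a  a  b  c  c
''  0  0  0  0  0  0  0  0  0  0  0
 b  0  0  0  0  0  0  0  0  1  1  1
 b  0  0  0  0  0  0  0  0  1  1  1
 c  0  0  1  1  1  1  1  1  1  2  2
 a  0  1  1  1  1  2  2  2  2  2  2
 c  0  1  2  2  2  2  2  2  2  3  3
 b  0  1  2  2  2  2  2  2  3  3  3
 c  0  1  2  3  3  3  3  3  3  4  4
 a  0  1  2  3  3  4  4  4  4  4  4
 c  0  1  2  3  4  4  4  4  4  5  5
 a  0  1  2  3  4  5  5  5  5  5  5

2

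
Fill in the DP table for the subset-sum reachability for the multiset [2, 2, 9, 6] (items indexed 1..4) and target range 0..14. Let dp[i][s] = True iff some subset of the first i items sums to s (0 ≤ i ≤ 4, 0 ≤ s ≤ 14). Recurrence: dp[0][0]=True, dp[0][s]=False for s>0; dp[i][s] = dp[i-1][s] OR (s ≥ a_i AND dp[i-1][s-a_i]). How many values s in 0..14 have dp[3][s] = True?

6

i\s   0   1   2   3   4   5   6   7   8   9  10  11  12  13  14
  0   T   F   F   F   F   F   F   F   F   F   F   F   F   F   F
  1   T   F   T   F   F   F   F   F   F   F   F   F   F   F   F
  2   T   F   T   F   T   F   F   F   F   F   F   F   F   F   F
  3   T   F   T   F   T   F   F   F   F   T   F   T   F   T   F
  4   T   F   T   F   T   F   T   F   T   T   T   T   F   T   F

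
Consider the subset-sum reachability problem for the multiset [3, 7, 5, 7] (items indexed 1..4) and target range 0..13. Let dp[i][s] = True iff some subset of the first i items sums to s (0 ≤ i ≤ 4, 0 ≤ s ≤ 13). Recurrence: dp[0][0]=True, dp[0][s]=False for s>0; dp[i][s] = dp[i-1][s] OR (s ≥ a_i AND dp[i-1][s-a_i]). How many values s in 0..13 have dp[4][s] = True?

7

i\s   0   1   2   3   4   5   6   7   8   9  10  11  12  13
  0   T   F   F   F   F   F   F   F   F   F   F   F   F   F
  1   T   F   F   T   F   F   F   F   F   F   F   F   F   F
  2   T   F   F   T   F   F   F   T   F   F   T   F   F   F
  3   T   F   F   T   F   T   F   T   T   F   T   F   T   F
  4   T   F   F   T   F   T   F   T   T   F   T   F   T   F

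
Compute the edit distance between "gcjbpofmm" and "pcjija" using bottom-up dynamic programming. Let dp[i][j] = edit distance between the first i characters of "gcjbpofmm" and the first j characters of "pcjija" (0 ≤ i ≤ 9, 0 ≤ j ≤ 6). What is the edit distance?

   ''  p  c  j  i  j  a
''  0  1  2  3  4  5  6
 g  1  1  2  3  4  5  6
 c  2  2  1  2  3  4  5
 j  3  3  2  1  2  3  4
 b  4  4  3  2  2  3  4
 p  5  4  4  3  3  3  4
 o  6  5  5  4  4  4  4
 f  7  6  6  5  5  5  5
 m  8  7  7  6  6  6  6
 m  9  8  8  7  7  7  7

7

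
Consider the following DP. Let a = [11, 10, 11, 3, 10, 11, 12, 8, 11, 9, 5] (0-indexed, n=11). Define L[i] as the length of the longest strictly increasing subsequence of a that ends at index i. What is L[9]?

3

   i    0    1    2    3    4    5    6    7    8    9   10
a[i]   11   10   11    3   10   11   12    8   11    9    5
L[i]    1    1    2    1    2    3    4    2    3    3    2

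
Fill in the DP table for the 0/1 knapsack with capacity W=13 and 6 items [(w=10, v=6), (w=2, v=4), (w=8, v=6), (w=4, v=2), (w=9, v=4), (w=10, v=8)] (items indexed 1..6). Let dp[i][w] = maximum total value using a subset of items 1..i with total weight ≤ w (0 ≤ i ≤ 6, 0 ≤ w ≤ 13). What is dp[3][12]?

10

i\w   0   1   2   3   4   5   6   7   8   9  10  11  12  13
  0   0   0   0   0   0   0   0   0   0   0   0   0   0   0
  1   0   0   0   0   0   0   0   0   0   0   6   6   6   6
  2   0   0   4   4   4   4   4   4   4   4   6   6  10  10
  3   0   0   4   4   4   4   4   4   6   6  10  10  10  10
  4   0   0   4   4   4   4   6   6   6   6  10  10  10  10
  5   0   0   4   4   4   4   6   6   6   6  10  10  10  10
  6   0   0   4   4   4   4   6   6   6   6  10  10  12  12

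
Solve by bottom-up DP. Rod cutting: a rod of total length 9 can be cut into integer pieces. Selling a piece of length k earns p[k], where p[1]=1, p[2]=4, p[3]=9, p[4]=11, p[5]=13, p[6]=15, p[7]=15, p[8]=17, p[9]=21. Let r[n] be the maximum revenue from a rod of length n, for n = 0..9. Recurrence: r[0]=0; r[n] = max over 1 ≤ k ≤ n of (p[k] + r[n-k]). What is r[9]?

   n    0    1    2    3    4    5    6    7    8    9
r[n]    0    1    4    9   11   13   18   20   22   27

27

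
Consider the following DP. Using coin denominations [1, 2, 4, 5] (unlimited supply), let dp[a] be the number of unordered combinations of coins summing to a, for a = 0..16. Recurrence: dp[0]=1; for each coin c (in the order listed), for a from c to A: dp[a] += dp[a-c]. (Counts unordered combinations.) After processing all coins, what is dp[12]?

after  coin     0     1     2     3     4     5     6     7     8     9    10    11    12    13    14    15    16
          1     1     1     1     1     1     1     1     1     1     1     1     1     1     1     1     1     1
          2     1     1     2     2     3     3     4     4     5     5     6     6     7     7     8     8     9
          4     1     1     2     2     4     4     6     6     9     9    12    12    16    16    20    20    25
          5     1     1     2     2     4     5     7     8    11    13    17    19    24    27    33    37    44

24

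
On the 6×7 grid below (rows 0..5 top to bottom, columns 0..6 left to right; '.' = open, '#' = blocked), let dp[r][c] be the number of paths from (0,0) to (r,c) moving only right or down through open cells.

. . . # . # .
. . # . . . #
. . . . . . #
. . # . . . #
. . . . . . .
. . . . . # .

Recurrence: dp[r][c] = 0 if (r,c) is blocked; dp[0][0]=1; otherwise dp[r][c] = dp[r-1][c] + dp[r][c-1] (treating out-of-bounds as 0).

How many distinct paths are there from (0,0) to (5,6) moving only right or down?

23

r\c   0   1   2   3   4   5   6
  0   1   1   1   0   0   0   0
  1   1   2   0   0   0   0   0
  2   1   3   3   3   3   3   0
  3   1   4   0   3   6   9   0
  4   1   5   5   8  14  23  23
  5   1   6  11  19  33   0  23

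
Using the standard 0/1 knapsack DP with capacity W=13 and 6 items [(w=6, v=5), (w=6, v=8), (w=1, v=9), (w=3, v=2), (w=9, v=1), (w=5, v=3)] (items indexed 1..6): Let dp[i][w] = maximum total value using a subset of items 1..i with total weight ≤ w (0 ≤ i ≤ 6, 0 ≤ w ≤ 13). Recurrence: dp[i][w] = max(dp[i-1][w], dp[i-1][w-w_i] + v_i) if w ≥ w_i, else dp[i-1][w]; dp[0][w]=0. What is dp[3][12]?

17

i\w   0   1   2   3   4   5   6   7   8   9  10  11  12  13
  0   0   0   0   0   0   0   0   0   0   0   0   0   0   0
  1   0   0   0   0   0   0   5   5   5   5   5   5   5   5
  2   0   0   0   0   0   0   8   8   8   8   8   8  13  13
  3   0   9   9   9   9   9   9  17  17  17  17  17  17  22
  4   0   9   9   9  11  11  11  17  17  17  19  19  19  22
  5   0   9   9   9  11  11  11  17  17  17  19  19  19  22
  6   0   9   9   9  11  11  12  17  17  17  19  19  20  22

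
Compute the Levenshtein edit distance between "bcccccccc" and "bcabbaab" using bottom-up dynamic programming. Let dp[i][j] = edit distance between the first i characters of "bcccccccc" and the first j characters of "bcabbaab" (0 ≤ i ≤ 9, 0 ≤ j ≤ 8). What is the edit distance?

7

   ''  b  c  a  b  b  a  a  b
''  0  1  2  3  4  5  6  7  8
 b  1  0  1  2  3  4  5  6  7
 c  2  1  0  1  2  3  4  5  6
 c  3  2  1  1  2  3  4  5  6
 c  4  3  2  2  2  3  4  5  6
 c  5  4  3  3  3  3  4  5  6
 c  6  5  4  4  4  4  4  5  6
 c  7  6  5  5  5  5  5  5  6
 c  8  7  6  6  6  6  6  6  6
 c  9  8  7  7  7  7  7  7  7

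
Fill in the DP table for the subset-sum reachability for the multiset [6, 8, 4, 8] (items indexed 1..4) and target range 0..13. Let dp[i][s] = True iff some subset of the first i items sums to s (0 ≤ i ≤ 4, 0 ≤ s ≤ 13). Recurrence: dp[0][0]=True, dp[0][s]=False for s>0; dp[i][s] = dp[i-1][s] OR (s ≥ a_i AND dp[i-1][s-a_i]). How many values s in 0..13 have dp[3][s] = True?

6

i\s   0   1   2   3   4   5   6   7   8   9  10  11  12  13
  0   T   F   F   F   F   F   F   F   F   F   F   F   F   F
  1   T   F   F   F   F   F   T   F   F   F   F   F   F   F
  2   T   F   F   F   F   F   T   F   T   F   F   F   F   F
  3   T   F   F   F   T   F   T   F   T   F   T   F   T   F
  4   T   F   F   F   T   F   T   F   T   F   T   F   T   F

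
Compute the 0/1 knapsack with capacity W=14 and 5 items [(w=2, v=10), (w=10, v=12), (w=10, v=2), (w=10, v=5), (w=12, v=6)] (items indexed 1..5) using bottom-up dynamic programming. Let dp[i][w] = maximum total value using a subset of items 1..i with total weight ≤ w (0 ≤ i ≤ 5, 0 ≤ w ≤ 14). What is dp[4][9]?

i\w   0   1   2   3   4   5   6   7   8   9  10  11  12  13  14
  0   0   0   0   0   0   0   0   0   0   0   0   0   0   0   0
  1   0   0  10  10  10  10  10  10  10  10  10  10  10  10  10
  2   0   0  10  10  10  10  10  10  10  10  12  12  22  22  22
  3   0   0  10  10  10  10  10  10  10  10  12  12  22  22  22
  4   0   0  10  10  10  10  10  10  10  10  12  12  22  22  22
  5   0   0  10  10  10  10  10  10  10  10  12  12  22  22  22

10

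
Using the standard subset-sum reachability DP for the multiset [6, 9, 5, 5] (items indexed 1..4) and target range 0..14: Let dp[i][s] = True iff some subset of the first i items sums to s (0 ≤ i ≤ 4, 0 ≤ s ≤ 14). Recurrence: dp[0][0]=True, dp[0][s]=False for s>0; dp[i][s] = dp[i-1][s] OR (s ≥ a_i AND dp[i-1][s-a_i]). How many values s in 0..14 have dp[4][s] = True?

7

i\s   0   1   2   3   4   5   6   7   8   9  10  11  12  13  14
  0   T   F   F   F   F   F   F   F   F   F   F   F   F   F   F
  1   T   F   F   F   F   F   T   F   F   F   F   F   F   F   F
  2   T   F   F   F   F   F   T   F   F   T   F   F   F   F   F
  3   T   F   F   F   F   T   T   F   F   T   F   T   F   F   T
  4   T   F   F   F   F   T   T   F   F   T   T   T   F   F   T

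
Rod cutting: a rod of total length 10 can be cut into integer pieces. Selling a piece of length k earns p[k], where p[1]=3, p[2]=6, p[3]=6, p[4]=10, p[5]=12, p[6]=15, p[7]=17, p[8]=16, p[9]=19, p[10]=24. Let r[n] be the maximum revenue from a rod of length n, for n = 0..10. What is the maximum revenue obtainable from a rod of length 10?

   n    0    1    2    3    4    5    6    7    8    9   10
r[n]    0    3    6    9   12   15   18   21   24   27   30

30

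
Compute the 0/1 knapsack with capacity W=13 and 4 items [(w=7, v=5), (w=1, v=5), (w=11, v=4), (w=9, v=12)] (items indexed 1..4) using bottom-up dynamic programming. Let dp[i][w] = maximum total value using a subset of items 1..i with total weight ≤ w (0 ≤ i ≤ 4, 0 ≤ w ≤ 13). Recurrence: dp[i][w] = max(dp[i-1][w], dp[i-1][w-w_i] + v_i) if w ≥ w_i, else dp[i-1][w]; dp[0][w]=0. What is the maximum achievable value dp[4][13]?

17

i\w   0   1   2   3   4   5   6   7   8   9  10  11  12  13
  0   0   0   0   0   0   0   0   0   0   0   0   0   0   0
  1   0   0   0   0   0   0   0   5   5   5   5   5   5   5
  2   0   5   5   5   5   5   5   5  10  10  10  10  10  10
  3   0   5   5   5   5   5   5   5  10  10  10  10  10  10
  4   0   5   5   5   5   5   5   5  10  12  17  17  17  17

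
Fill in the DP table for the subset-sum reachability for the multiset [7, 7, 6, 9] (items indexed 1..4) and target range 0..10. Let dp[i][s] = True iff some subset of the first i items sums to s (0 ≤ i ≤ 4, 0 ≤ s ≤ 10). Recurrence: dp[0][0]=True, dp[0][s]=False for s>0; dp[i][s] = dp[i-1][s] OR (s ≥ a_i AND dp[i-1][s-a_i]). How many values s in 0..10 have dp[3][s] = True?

i\s   0   1   2   3   4   5   6   7   8   9  10
  0   T   F   F   F   F   F   F   F   F   F   F
  1   T   F   F   F   F   F   F   T   F   F   F
  2   T   F   F   F   F   F   F   T   F   F   F
  3   T   F   F   F   F   F   T   T   F   F   F
  4   T   F   F   F   F   F   T   T   F   T   F

3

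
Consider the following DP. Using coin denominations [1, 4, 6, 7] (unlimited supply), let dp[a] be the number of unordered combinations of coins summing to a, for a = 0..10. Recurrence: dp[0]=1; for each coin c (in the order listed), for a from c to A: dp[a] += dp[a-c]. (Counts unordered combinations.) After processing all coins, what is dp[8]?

5

after  coin     0     1     2     3     4     5     6     7     8     9    10
          1     1     1     1     1     1     1     1     1     1     1     1
          4     1     1     1     1     2     2     2     2     3     3     3
          6     1     1     1     1     2     2     3     3     4     4     5
          7     1     1     1     1     2     2     3     4     5     5     6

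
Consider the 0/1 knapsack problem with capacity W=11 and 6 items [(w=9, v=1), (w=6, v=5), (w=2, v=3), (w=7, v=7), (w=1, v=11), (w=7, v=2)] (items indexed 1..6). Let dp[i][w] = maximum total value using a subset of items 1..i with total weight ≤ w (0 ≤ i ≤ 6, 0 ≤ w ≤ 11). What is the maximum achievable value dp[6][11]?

21

i\w   0   1   2   3   4   5   6   7   8   9  10  11
  0   0   0   0   0   0   0   0   0   0   0   0   0
  1   0   0   0   0   0   0   0   0   0   1   1   1
  2   0   0   0   0   0   0   5   5   5   5   5   5
  3   0   0   3   3   3   3   5   5   8   8   8   8
  4   0   0   3   3   3   3   5   7   8  10  10  10
  5   0  11  11  14  14  14  14  16  18  19  21  21
  6   0  11  11  14  14  14  14  16  18  19  21  21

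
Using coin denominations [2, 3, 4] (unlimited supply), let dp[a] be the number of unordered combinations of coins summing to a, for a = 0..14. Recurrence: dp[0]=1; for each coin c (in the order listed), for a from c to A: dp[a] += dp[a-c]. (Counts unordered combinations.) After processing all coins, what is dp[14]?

after  coin     0     1     2     3     4     5     6     7     8     9    10    11    12    13    14
          2     1     0     1     0     1     0     1     0     1     0     1     0     1     0     1
          3     1     0     1     1     1     1     2     1     2     2     2     2     3     2     3
          4     1     0     1     1     2     1     3     2     4     3     5     4     7     5     8

8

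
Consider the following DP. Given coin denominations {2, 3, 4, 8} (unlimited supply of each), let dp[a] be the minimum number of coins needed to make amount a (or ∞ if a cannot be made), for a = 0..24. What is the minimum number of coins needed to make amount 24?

 a  0  1  2  3  4  5  6  7  8  9 10 11 12 13 14 15 16 17 18 19 20 21 22 23 24
dp  0  -  1  1  1  2  2  2  1  3  2  2  2  3  3  3  2  4  3  3  3  4  4  4  3
(- denotes ∞ / unreachable)

3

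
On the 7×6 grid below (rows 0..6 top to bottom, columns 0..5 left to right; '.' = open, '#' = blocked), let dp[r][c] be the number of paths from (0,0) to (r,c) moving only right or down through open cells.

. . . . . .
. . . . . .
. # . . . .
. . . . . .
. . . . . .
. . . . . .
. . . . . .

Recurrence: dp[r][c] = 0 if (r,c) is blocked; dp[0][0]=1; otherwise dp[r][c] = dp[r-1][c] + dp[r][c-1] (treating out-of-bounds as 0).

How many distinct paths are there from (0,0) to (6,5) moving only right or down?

r\c   0   1   2   3   4   5
  0   1   1   1   1   1   1
  1   1   2   3   4   5   6
  2   1   0   3   7  12  18
  3   1   1   4  11  23  41
  4   1   2   6  17  40  81
  5   1   3   9  26  66 147
  6   1   4  13  39 105 252

252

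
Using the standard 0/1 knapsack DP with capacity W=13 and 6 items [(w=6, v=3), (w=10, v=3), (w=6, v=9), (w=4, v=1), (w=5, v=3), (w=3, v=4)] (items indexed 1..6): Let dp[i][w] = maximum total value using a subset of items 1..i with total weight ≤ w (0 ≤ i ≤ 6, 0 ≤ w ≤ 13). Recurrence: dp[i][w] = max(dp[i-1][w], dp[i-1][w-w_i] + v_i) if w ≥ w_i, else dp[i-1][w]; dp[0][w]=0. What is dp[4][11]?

i\w   0   1   2   3   4   5   6   7   8   9  10  11  12  13
  0   0   0   0   0   0   0   0   0   0   0   0   0   0   0
  1   0   0   0   0   0   0   3   3   3   3   3   3   3   3
  2   0   0   0   0   0   0   3   3   3   3   3   3   3   3
  3   0   0   0   0   0   0   9   9   9   9   9   9  12  12
  4   0   0   0   0   1   1   9   9   9   9  10  10  12  12
  5   0   0   0   0   1   3   9   9   9   9  10  12  12  12
  6   0   0   0   4   4   4   9   9   9  13  13  13  13  14

10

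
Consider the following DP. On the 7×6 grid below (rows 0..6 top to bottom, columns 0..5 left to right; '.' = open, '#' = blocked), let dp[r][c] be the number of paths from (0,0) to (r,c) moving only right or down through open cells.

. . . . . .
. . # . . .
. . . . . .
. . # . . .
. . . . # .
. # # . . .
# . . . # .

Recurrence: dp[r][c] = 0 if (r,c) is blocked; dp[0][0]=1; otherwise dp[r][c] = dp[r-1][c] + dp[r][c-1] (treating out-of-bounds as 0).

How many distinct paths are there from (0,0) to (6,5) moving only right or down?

r\c   0   1   2   3   4   5
  0   1   1   1   1   1   1
  1   1   2   0   1   2   3
  2   1   3   3   4   6   9
  3   1   4   0   4  10  19
  4   1   5   5   9   0  19
  5   1   0   0   9   9  28
  6   0   0   0   9   0  28

28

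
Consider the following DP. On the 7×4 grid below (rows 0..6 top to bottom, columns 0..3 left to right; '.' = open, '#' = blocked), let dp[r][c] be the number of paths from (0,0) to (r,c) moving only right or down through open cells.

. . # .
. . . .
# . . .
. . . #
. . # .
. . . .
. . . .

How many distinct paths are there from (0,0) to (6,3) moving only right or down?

6

r\c   0   1   2   3
  0   1   1   0   0
  1   1   2   2   2
  2   0   2   4   6
  3   0   2   6   0
  4   0   2   0   0
  5   0   2   2   2
  6   0   2   4   6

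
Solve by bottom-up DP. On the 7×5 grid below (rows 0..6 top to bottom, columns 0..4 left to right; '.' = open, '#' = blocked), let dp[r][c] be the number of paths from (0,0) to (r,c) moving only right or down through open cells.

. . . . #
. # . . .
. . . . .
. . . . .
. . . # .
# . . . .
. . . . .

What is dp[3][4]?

r\c   0   1   2   3   4
  0   1   1   1   1   0
  1   1   0   1   2   2
  2   1   1   2   4   6
  3   1   2   4   8  14
  4   1   3   7   0  14
  5   0   3  10  10  24
  6   0   3  13  23  47

14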